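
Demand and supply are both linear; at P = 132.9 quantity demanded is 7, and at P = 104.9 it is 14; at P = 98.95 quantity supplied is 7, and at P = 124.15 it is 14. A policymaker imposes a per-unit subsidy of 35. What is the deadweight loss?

Demand slope = (104.9 − 132.9)/(14 − 7) = −4, so P = 160.9 − 4Q.
Supply slope = (124.15 − 98.95)/(14 − 7) = 3.6, so P = 73.75 + 3.6Q.
Competitive equilibrium: 160.9 − 4Q = 73.75 + 3.6Q → Q* = 11.4671, P* = 115.0316.
The subsidy lowers effective supply by 35: P = 38.75 + 3.6Q.
New quantity: 160.9 − 4Q = 38.75 + 3.6Q → Q' = 16.0724.
Overproduction ΔQ = 16.0724 − 11.4671 = 4.6053; wedge = subsidy = 35.
Welfare loss = ½ × 4.6053 × 35 = 80.59.

80.59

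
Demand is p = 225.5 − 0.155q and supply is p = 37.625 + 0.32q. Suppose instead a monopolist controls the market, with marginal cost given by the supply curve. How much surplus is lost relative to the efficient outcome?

2249.04

Competitive equilibrium: 225.5 − 0.155q = 37.625 + 0.32q → q* = 395.5263, p* = 164.1934.
Marginal revenue: MR = 225.5 − 0.31q. Set MR = MC: 225.5 − 0.31q = 37.625 + 0.32q → q_m = 298.2143.
Price p_m = 225.5 − 0.155·298.2143 = 179.2768; MC(q_m) = 37.625 + 0.32·298.2143 = 133.0536.
Competitive q* = 395.5263, so Δq = 97.312; wedge = 179.2768 − 133.0536 = 46.2232.
The triangle = ½ × 97.312 × 46.2232 = 2249.04.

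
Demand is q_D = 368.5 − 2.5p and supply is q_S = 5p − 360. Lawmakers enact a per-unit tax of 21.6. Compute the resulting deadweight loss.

388.80

In inverse form: demand p = 147.4 − 0.4q, supply p = 72 + 0.2q.
Competitive equilibrium: 147.4 − 0.4q = 72 + 0.2q → q* = 125.6667, p* = 97.1333.
With the tax, the buyer price exceeds the seller price by 21.6: (147.4 − 0.4q) − (72 + 0.2q) = 21.6 → q' = 89.6667.
Δq = 125.6667 − 89.6667 = 36; the wedge equals the tax, 21.6.
Deadweight loss = ½ × 36 × 21.6 = 388.80.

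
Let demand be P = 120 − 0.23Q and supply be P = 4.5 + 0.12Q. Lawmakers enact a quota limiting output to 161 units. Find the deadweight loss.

4998.175

Competitive equilibrium: 120 − 0.23Q = 4.5 + 0.12Q → Q* = 330, P* = 44.1.
At Q = 161: demand price = 120 − 0.23·161 = 82.97; supply price = 4.5 + 0.12·161 = 23.82.
ΔQ = 330 − 161 = 169; wedge = 82.97 − 23.82 = 59.15.
Deadweight loss = ½ × 169 × 59.15 = 4998.175.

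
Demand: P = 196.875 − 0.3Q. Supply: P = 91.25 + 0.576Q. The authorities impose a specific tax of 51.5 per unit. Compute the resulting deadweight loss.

Competitive equilibrium: 196.875 − 0.3Q = 91.25 + 0.576Q → Q* = 120.5765, P* = 160.7021.
With the tax, the buyer price exceeds the seller price by 51.5: (196.875 − 0.3Q) − (91.25 + 0.576Q) = 51.5 → Q' = 61.7865.
ΔQ = 120.5765 − 61.7865 = 58.79; the wedge equals the tax, 51.5.
The triangle = ½ × 58.79 × 51.5 = 1513.84.

1513.84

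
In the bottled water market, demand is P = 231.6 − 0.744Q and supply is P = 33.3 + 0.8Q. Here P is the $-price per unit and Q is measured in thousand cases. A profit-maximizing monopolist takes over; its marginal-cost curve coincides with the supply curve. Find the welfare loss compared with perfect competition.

Competitive equilibrium: 231.6 − 0.744Q = 33.3 + 0.8Q → Q* = 128.43264, P* = 136.04611.
Marginal revenue: MR = 231.6 − 1.488Q. Set MR = MC: 231.6 − 1.488Q = 33.3 + 0.8Q → Q_m = 86.66958.
Price P_m = 231.6 − 0.744·86.66958 = 167.11783; MC(Q_m) = 33.3 + 0.8·86.66958 = 102.63566.
Competitive Q* = 128.43264, so ΔQ = 41.76306; wedge = 167.11783 − 102.63566 = 64.48217.
DWL = ½ × 41.76306 × 64.48217 = $1346.49 thousand.

$1346.49 thousand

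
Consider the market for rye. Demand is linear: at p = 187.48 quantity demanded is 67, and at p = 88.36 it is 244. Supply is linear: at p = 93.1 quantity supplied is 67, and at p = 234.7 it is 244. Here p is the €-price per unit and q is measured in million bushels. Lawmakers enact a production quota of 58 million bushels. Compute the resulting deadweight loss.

€4179.35 million

Demand slope = (88.36 − 187.48)/(244 − 67) = −0.56, so p = 225 − 0.56q.
Supply slope = (234.7 − 93.1)/(244 − 67) = 0.8, so p = 39.5 + 0.8q.
Competitive equilibrium: 225 − 0.56q = 39.5 + 0.8q → q* = 136.3971, p* = 148.6176.
At q = 58: demand price = 225 − 0.56·58 = 192.52; supply price = 39.5 + 0.8·58 = 85.9.
Δq = 136.3971 − 58 = 78.3971; wedge = 192.52 − 85.9 = 106.62.
The triangle = ½ × 78.3971 × 106.62 = €4179.35 million.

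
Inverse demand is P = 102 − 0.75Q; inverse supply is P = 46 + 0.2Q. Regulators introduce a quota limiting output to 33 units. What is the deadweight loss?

319.80

Competitive equilibrium: 102 − 0.75Q = 46 + 0.2Q → Q* = 58.9474, P* = 57.7895.
At Q = 33: demand price = 102 − 0.75·33 = 77.25; supply price = 46 + 0.2·33 = 52.6.
ΔQ = 58.9474 − 33 = 25.9474; wedge = 77.25 − 52.6 = 24.65.
The triangle = ½ × 25.9474 × 24.65 = 319.80.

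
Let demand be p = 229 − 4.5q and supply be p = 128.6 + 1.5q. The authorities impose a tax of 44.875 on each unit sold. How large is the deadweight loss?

Competitive equilibrium: 229 − 4.5q = 128.6 + 1.5q → q* = 16.7333, p* = 153.7.
With the tax, the buyer price exceeds the seller price by 44.875: (229 − 4.5q) − (128.6 + 1.5q) = 44.875 → q' = 9.2542.
Δq = 16.7333 − 9.2542 = 7.4791; the wedge equals the tax, 44.875.
Welfare loss = ½ × 7.4791 × 44.875 = 167.81.

167.81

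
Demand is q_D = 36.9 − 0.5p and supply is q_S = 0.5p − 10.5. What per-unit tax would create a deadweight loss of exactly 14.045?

10.6

In inverse form: demand p = 73.8 − 2q, supply p = 21 + 2q.
Competitive equilibrium: 73.8 − 2q = 21 + 2q → q* = 13.2, p* = 47.4.
A tax t gives Δq = t/4 and wedge t, so DWL = t²/8.
t²/8 = 14.045 → t² = 112.36 → t = 10.6.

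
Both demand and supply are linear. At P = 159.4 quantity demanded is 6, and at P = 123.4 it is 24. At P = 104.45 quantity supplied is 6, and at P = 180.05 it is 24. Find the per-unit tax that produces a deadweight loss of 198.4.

Demand slope = (123.4 − 159.4)/(24 − 6) = −2, so P = 171.4 − 2Q.
Supply slope = (180.05 − 104.45)/(24 − 6) = 4.2, so P = 79.25 + 4.2Q.
Competitive equilibrium: 171.4 − 2Q = 79.25 + 4.2Q → Q* = 14.8629, P* = 141.6742.
A tax t gives ΔQ = t/6.2 and wedge t, so DWL = t²/12.4.
t²/12.4 = 198.4 → t² = 2460.16 → t = 49.6.

49.6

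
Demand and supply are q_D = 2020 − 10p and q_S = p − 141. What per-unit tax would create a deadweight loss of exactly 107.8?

In inverse form: demand p = 202 − 0.1q, supply p = 141 + q.
Competitive equilibrium: 202 − 0.1q = 141 + q → q* = 55.4545, p* = 196.4545.
A tax t gives Δq = t/1.1 and wedge t, so DWL = t²/2.2.
t²/2.2 = 107.8 → t² = 237.16 → t = 15.4.

15.4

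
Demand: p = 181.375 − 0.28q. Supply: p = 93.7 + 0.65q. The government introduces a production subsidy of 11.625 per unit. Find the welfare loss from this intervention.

Competitive equilibrium: 181.375 − 0.28q = 93.7 + 0.65q → q* = 94.2742, p* = 154.9782.
The subsidy lowers effective supply by 11.625: p = 82.075 + 0.65q.
New quantity: 181.375 − 0.28q = 82.075 + 0.65q → q' = 106.7742.
Overproduction Δq = 106.7742 − 94.2742 = 12.5; wedge = subsidy = 11.625.
Deadweight loss = ½ × 12.5 × 11.625 = 72.66.

72.66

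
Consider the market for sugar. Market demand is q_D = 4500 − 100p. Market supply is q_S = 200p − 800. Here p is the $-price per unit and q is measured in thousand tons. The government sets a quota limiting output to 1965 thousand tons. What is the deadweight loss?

In inverse form: demand p = 45 − 0.01q, supply p = 4 + 0.005q.
Competitive equilibrium: 45 − 0.01q = 4 + 0.005q → q* = 2733.3333, p* = 17.6667.
At q = 1965: demand price = 45 − 0.01·1965 = 25.35; supply price = 4 + 0.005·1965 = 13.825.
Δq = 2733.3333 − 1965 = 768.3333; wedge = 25.35 − 13.825 = 11.525.
DWL = ½ × 768.3333 × 11.525 = $4427.52 thousand.

$4427.52 thousand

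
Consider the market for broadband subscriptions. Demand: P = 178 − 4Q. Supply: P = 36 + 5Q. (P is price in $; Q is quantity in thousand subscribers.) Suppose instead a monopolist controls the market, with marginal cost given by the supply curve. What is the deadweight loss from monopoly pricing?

Competitive equilibrium: 178 − 4Q = 36 + 5Q → Q* = 15.7778, P* = 114.8889.
Marginal revenue: MR = 178 − 8Q. Set MR = MC: 178 − 8Q = 36 + 5Q → Q_m = 10.9231.
Price P_m = 178 − 4·10.9231 = 134.3076; MC(Q_m) = 36 + 5·10.9231 = 90.6155.
Competitive Q* = 15.7778, so ΔQ = 4.8547; wedge = 134.3076 − 90.6155 = 43.6921.
DWL = ½ × 4.8547 × 43.6921 = $106.06 thousand.

$106.06 thousand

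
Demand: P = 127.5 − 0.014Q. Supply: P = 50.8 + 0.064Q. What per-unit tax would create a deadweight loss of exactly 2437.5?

Competitive equilibrium: 127.5 − 0.014Q = 50.8 + 0.064Q → Q* = 983.3333, P* = 113.7333.
A tax t gives ΔQ = t/0.078 and wedge t, so DWL = t²/0.156.
t²/0.156 = 2437.5 → t² = 380.25 → t = 19.5.

19.5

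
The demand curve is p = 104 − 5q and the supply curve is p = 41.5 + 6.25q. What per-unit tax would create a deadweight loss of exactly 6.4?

Competitive equilibrium: 104 − 5q = 41.5 + 6.25q → q* = 5.5556, p* = 76.2222.
A tax t gives Δq = t/11.25 and wedge t, so DWL = t²/22.5.
t²/22.5 = 6.4 → t² = 144 → t = 12.

12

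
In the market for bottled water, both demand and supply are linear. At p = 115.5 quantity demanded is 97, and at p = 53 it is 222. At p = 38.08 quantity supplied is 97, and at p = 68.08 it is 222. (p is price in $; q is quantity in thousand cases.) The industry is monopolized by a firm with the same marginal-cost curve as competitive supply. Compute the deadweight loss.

$2445.53 thousand

Demand slope = (53 − 115.5)/(222 − 97) = −0.5, so p = 164 − 0.5q.
Supply slope = (68.08 − 38.08)/(222 − 97) = 0.24, so p = 14.8 + 0.24q.
Competitive equilibrium: 164 − 0.5q = 14.8 + 0.24q → q* = 201.6216, p* = 63.1892.
Marginal revenue: MR = 164 − q. Set MR = MC: 164 − q = 14.8 + 0.24q → q_m = 120.3226.
Price p_m = 164 − 0.5·120.3226 = 103.8387; MC(q_m) = 14.8 + 0.24·120.3226 = 43.6774.
Competitive q* = 201.6216, so Δq = 81.299; wedge = 103.8387 − 43.6774 = 60.1613.
Welfare loss = ½ × 81.299 × 60.1613 = $2445.53 thousand.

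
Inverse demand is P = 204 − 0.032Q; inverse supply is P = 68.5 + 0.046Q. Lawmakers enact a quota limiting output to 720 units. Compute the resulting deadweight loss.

Competitive equilibrium: 204 − 0.032Q = 68.5 + 0.046Q → Q* = 1737.1795, P* = 148.4103.
At Q = 720: demand price = 204 − 0.032·720 = 180.96; supply price = 68.5 + 0.046·720 = 101.62.
ΔQ = 1737.1795 − 720 = 1017.1795; wedge = 180.96 − 101.62 = 79.34.
Deadweight loss = ½ × 1017.1795 × 79.34 = 40351.51.

40351.51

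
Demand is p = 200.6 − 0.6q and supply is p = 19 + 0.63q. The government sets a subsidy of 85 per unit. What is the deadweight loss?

2936.99

Competitive equilibrium: 200.6 − 0.6q = 19 + 0.63q → q* = 147.6423, p* = 112.0146.
The subsidy lowers effective supply by 85: p = 0.63q − 66.
New quantity: 200.6 − 0.6q = 0.63q − 66 → q' = 216.748.
Overproduction Δq = 216.748 − 147.6423 = 69.1057; wedge = subsidy = 85.
The triangle = ½ × 69.1057 × 85 = 2936.99.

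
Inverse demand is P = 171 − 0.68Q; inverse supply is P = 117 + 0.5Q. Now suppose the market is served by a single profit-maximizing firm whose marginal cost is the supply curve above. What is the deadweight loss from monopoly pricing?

165.15

Competitive equilibrium: 171 − 0.68Q = 117 + 0.5Q → Q* = 45.76271, P* = 139.88136.
Marginal revenue: MR = 171 − 1.36Q. Set MR = MC: 171 − 1.36Q = 117 + 0.5Q → Q_m = 29.03226.
Price P_m = 171 − 0.68·29.03226 = 151.25806; MC(Q_m) = 117 + 0.5·29.03226 = 131.51613.
Competitive Q* = 45.76271, so ΔQ = 16.73045; wedge = 151.25806 − 131.51613 = 19.74193.
Deadweight loss = ½ × 16.73045 × 19.74193 = 165.15.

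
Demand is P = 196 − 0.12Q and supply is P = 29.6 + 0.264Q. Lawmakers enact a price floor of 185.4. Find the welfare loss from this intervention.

22852.80

Competitive equilibrium: 196 − 0.12Q = 29.6 + 0.264Q → Q* = 433.3333, P* = 144.
At the floor P = 185.4, quantity demanded = (196 − 185.4)/0.12 = 88.3333.
Sellers' marginal cost at Q' = 88.3333: 29.6 + 0.264·88.3333 = 52.92.
ΔQ = 433.3333 − 88.3333 = 345; wedge = 185.4 − 52.92 = 132.48.
DWL = ½ × 345 × 132.48 = 22852.80.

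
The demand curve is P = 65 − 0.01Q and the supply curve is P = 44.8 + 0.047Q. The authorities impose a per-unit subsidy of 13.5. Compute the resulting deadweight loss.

1598.68

Competitive equilibrium: 65 − 0.01Q = 44.8 + 0.047Q → Q* = 354.386, P* = 61.4561.
The subsidy lowers effective supply by 13.5: P = 31.3 + 0.047Q.
New quantity: 65 − 0.01Q = 31.3 + 0.047Q → Q' = 591.2281.
Overproduction ΔQ = 591.2281 − 354.386 = 236.8421; wedge = subsidy = 13.5.
Welfare loss = ½ × 236.8421 × 13.5 = 1598.68.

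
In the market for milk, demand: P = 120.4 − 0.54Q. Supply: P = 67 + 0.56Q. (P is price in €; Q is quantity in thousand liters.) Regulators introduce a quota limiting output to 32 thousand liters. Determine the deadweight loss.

Competitive equilibrium: 120.4 − 0.54Q = 67 + 0.56Q → Q* = 48.5455, P* = 94.1855.
At Q = 32: demand price = 120.4 − 0.54·32 = 103.12; supply price = 67 + 0.56·32 = 84.92.
ΔQ = 48.5455 − 32 = 16.5455; wedge = 103.12 − 84.92 = 18.2.
Deadweight loss = ½ × 16.5455 × 18.2 = €150.56 thousand.

€150.56 thousand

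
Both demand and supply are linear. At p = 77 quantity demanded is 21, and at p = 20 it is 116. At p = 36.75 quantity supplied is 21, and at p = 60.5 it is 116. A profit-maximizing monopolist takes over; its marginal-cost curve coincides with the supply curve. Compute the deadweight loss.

339.99

Demand slope = (20 − 77)/(116 − 21) = −0.6, so p = 89.6 − 0.6q.
Supply slope = (60.5 − 36.75)/(116 − 21) = 0.25, so p = 31.5 + 0.25q.
Competitive equilibrium: 89.6 − 0.6q = 31.5 + 0.25q → q* = 68.3529, p* = 48.5882.
Marginal revenue: MR = 89.6 − 1.2q. Set MR = MC: 89.6 − 1.2q = 31.5 + 0.25q → q_m = 40.069.
Price p_m = 89.6 − 0.6·40.069 = 65.5586; MC(q_m) = 31.5 + 0.25·40.069 = 41.5173.
Competitive q* = 68.3529, so Δq = 28.2839; wedge = 65.5586 − 41.5173 = 24.0413.
Welfare loss = ½ × 28.2839 × 24.0413 = 339.99.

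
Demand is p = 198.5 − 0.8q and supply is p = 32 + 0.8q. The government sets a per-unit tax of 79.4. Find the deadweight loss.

Competitive equilibrium: 198.5 − 0.8q = 32 + 0.8q → q* = 104.0625, p* = 115.25.
With the tax, the buyer price exceeds the seller price by 79.4: (198.5 − 0.8q) − (32 + 0.8q) = 79.4 → q' = 54.4375.
Δq = 104.0625 − 54.4375 = 49.625; the wedge equals the tax, 79.4.
Deadweight loss = ½ × 49.625 × 79.4 = 1970.11.

1970.11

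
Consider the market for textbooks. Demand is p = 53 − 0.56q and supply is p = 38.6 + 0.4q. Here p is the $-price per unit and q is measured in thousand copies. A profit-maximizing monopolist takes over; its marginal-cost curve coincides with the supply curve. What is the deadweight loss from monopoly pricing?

Competitive equilibrium: 53 − 0.56q = 38.6 + 0.4q → q* = 15, p* = 44.6.
Marginal revenue: MR = 53 − 1.12q. Set MR = MC: 53 − 1.12q = 38.6 + 0.4q → q_m = 9.4737.
Price p_m = 53 − 0.56·9.4737 = 47.6947; MC(q_m) = 38.6 + 0.4·9.4737 = 42.3895.
Competitive q* = 15, so Δq = 5.5263; wedge = 47.6947 − 42.3895 = 5.3052.
Welfare loss = ½ × 5.5263 × 5.3052 = $14.66 thousand.

$14.66 thousand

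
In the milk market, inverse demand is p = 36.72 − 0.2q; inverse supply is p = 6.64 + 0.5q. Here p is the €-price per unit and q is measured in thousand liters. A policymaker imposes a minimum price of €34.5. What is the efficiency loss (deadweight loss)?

€355.53 thousand

Competitive equilibrium: 36.72 − 0.2q = 6.64 + 0.5q → q* = 42.9714, p* = 28.1257.
At the floor p = 34.5, quantity demanded = (36.72 − 34.5)/0.2 = 11.1.
Sellers' marginal cost at q' = 11.1: 6.64 + 0.5·11.1 = 12.19.
Δq = 42.9714 − 11.1 = 31.8714; wedge = 34.5 − 12.19 = 22.31.
The triangle = ½ × 31.8714 × 22.31 = €355.53 thousand.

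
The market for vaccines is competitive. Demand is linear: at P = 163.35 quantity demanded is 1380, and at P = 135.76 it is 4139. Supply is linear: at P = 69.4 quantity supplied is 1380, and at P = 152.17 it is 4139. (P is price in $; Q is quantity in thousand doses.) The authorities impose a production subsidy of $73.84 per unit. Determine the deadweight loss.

Demand slope = (135.76 − 163.35)/(4139 − 1380) = −0.01, so P = 177.15 − 0.01Q.
Supply slope = (152.17 − 69.4)/(4139 − 1380) = 0.03, so P = 28 + 0.03Q.
Competitive equilibrium: 177.15 − 0.01Q = 28 + 0.03Q → Q* = 3728.75, P* = 139.8625.
The subsidy lowers effective supply by 73.84: P = 0.03Q − 45.84.
New quantity: 177.15 − 0.01Q = 0.03Q − 45.84 → Q' = 5574.75.
Overproduction ΔQ = 5574.75 − 3728.75 = 1846; wedge = subsidy = 73.84.
Welfare loss = ½ × 1846 × 73.84 = $68154.32 thousand.

$68154.32 thousand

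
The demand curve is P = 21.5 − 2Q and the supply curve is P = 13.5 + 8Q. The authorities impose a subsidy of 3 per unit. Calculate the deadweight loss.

Competitive equilibrium: 21.5 − 2Q = 13.5 + 8Q → Q* = 0.8, P* = 19.9.
The subsidy lowers effective supply by 3: P = 10.5 + 8Q.
New quantity: 21.5 − 2Q = 10.5 + 8Q → Q' = 1.1.
Overproduction ΔQ = 1.1 − 0.8 = 0.3; wedge = subsidy = 3.
The triangle = ½ × 0.3 × 3 = 0.45.

0.45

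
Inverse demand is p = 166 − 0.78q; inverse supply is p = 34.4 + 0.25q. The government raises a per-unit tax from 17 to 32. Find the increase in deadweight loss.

356.80

Competitive equilibrium: 166 − 0.78q = 34.4 + 0.25q → q* = 127.767, p* = 66.3417.
For a per-unit tax t: Δq = t/1.03, so DWL = ½·t·(t/1.03) = t²/2.06.
At t = 17: DWL = 140.291. At t = 32: DWL = 497.087.
Increase = 497.087 − 140.291 = 356.80.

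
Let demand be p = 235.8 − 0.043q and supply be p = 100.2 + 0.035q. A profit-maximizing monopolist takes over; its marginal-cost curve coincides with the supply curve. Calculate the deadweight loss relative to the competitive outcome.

14885.42

Competitive equilibrium: 235.8 − 0.043q = 100.2 + 0.035q → q* = 1738.46154, p* = 161.04615.
Marginal revenue: MR = 235.8 − 0.086q. Set MR = MC: 235.8 − 0.086q = 100.2 + 0.035q → q_m = 1120.66116.
Price p_m = 235.8 − 0.043·1120.66116 = 187.61157; MC(q_m) = 100.2 + 0.035·1120.66116 = 139.42314.
Competitive q* = 1738.46154, so Δq = 617.80038; wedge = 187.61157 − 139.42314 = 48.18843.
Deadweight loss = ½ × 617.80038 × 48.18843 = 14885.42.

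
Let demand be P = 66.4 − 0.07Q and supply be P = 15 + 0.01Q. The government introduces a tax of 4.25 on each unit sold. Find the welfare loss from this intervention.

Competitive equilibrium: 66.4 − 0.07Q = 15 + 0.01Q → Q* = 642.5, P* = 21.425.
With the tax, the buyer price exceeds the seller price by 4.25: (66.4 − 0.07Q) − (15 + 0.01Q) = 4.25 → Q' = 589.375.
ΔQ = 642.5 − 589.375 = 53.125; the wedge equals the tax, 4.25.
Deadweight loss = ½ × 53.125 × 4.25 = 112.89.

112.89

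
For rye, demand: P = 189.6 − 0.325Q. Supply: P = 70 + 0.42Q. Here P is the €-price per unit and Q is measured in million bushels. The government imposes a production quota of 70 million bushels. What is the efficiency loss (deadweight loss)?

Competitive equilibrium: 189.6 − 0.325Q = 70 + 0.42Q → Q* = 160.5369, P* = 137.4255.
At Q = 70: demand price = 189.6 − 0.325·70 = 166.85; supply price = 70 + 0.42·70 = 99.4.
ΔQ = 160.5369 − 70 = 90.5369; wedge = 166.85 − 99.4 = 67.45.
Welfare loss = ½ × 90.5369 × 67.45 = €3053.36 million.

€3053.36 million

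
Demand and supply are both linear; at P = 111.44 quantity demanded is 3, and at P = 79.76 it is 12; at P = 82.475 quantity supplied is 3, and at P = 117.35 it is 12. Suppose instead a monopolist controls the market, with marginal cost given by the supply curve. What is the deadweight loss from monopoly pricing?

18.40

Demand slope = (79.76 − 111.44)/(12 − 3) = −3.52, so P = 122 − 3.52Q.
Supply slope = (117.35 − 82.475)/(12 − 3) = 3.875, so P = 70.85 + 3.875Q.
Competitive equilibrium: 122 − 3.52Q = 70.85 + 3.875Q → Q* = 6.9168, P* = 97.6527.
Marginal revenue: MR = 122 − 7.04Q. Set MR = MC: 122 − 7.04Q = 70.85 + 3.875Q → Q_m = 4.6862.
Price P_m = 122 − 3.52·4.6862 = 105.5046; MC(Q_m) = 70.85 + 3.875·4.6862 = 89.009.
Competitive Q* = 6.9168, so ΔQ = 2.2306; wedge = 105.5046 − 89.009 = 16.4956.
DWL = ½ × 2.2306 × 16.4956 = 18.40.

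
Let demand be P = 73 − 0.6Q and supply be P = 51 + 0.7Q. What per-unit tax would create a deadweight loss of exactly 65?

Competitive equilibrium: 73 − 0.6Q = 51 + 0.7Q → Q* = 16.9231, P* = 62.8462.
A tax t gives ΔQ = t/1.3 and wedge t, so DWL = t²/2.6.
t²/2.6 = 65 → t² = 169 → t = 13.

13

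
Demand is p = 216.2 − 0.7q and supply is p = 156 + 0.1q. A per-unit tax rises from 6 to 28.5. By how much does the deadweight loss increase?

Competitive equilibrium: 216.2 − 0.7q = 156 + 0.1q → q* = 75.25, p* = 163.525.
For a per-unit tax t: Δq = t/0.8, so DWL = ½·t·(t/0.8) = t²/1.6.
At t = 6: DWL = 22.5. At t = 28.5: DWL = 507.656.
Increase = 507.656 − 22.5 = 485.16.

485.16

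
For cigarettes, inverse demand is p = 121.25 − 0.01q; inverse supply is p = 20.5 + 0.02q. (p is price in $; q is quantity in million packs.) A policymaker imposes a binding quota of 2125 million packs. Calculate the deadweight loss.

$22816.67 million

Competitive equilibrium: 121.25 − 0.01q = 20.5 + 0.02q → q* = 3358.3333, p* = 87.6667.
At q = 2125: demand price = 121.25 − 0.01·2125 = 100; supply price = 20.5 + 0.02·2125 = 63.
Δq = 3358.3333 − 2125 = 1233.3333; wedge = 100 − 63 = 37.
The triangle = ½ × 1233.3333 × 37 = $22816.67 million.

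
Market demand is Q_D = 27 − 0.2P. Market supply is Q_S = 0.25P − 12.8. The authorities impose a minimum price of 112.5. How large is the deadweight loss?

In inverse form: demand P = 135 − 5Q, supply P = 51.2 + 4Q.
Competitive equilibrium: 135 − 5Q = 51.2 + 4Q → Q* = 9.3111, P* = 88.4444.
At the floor P = 112.5, quantity demanded = (135 − 112.5)/5 = 4.5.
Sellers' marginal cost at Q' = 4.5: 51.2 + 4·4.5 = 69.2.
ΔQ = 9.3111 − 4.5 = 4.8111; wedge = 112.5 − 69.2 = 43.3.
The triangle = ½ × 4.8111 × 43.3 = 104.16.

104.16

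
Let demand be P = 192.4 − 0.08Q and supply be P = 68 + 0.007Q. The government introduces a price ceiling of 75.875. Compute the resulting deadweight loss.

Competitive equilibrium: 192.4 − 0.08Q = 68 + 0.007Q → Q* = 1429.8851, P* = 78.0092.
At the ceiling P = 75.875, quantity supplied = (75.875 − 68)/0.007 = 1125.
Willingness to pay at Q' = 1125: 192.4 − 0.08·1125 = 102.4.
ΔQ = 1429.8851 − 1125 = 304.8851; wedge = 102.4 − 75.875 = 26.525.
DWL = ½ × 304.8851 × 26.525 = 4043.54.

4043.54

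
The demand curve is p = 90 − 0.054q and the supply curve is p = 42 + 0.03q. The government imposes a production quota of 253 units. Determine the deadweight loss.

Competitive equilibrium: 90 − 0.054q = 42 + 0.03q → q* = 571.4286, p* = 59.1429.
At q = 253: demand price = 90 − 0.054·253 = 76.338; supply price = 42 + 0.03·253 = 49.59.
Δq = 571.4286 − 253 = 318.4286; wedge = 76.338 − 49.59 = 26.748.
DWL = ½ × 318.4286 × 26.748 = 4258.66.

4258.66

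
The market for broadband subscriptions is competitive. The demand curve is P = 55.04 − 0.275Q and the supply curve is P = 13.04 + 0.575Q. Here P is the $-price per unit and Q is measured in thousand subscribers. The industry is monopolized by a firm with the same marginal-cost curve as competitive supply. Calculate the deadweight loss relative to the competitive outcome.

Competitive equilibrium: 55.04 − 0.275Q = 13.04 + 0.575Q → Q* = 49.4118, P* = 41.4518.
Marginal revenue: MR = 55.04 − 0.55Q. Set MR = MC: 55.04 − 0.55Q = 13.04 + 0.575Q → Q_m = 37.3333.
Price P_m = 55.04 − 0.275·37.3333 = 44.7733; MC(Q_m) = 13.04 + 0.575·37.3333 = 34.5066.
Competitive Q* = 49.4118, so ΔQ = 12.0785; wedge = 44.7733 − 34.5066 = 10.2667.
The triangle = ½ × 12.0785 × 10.2667 = $62 thousand.

$62 thousand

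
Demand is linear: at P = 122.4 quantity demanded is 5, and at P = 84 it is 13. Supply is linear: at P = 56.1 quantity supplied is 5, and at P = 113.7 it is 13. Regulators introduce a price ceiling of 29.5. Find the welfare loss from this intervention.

509.99

Demand slope = (84 − 122.4)/(13 − 5) = −4.8, so P = 146.4 − 4.8Q.
Supply slope = (113.7 − 56.1)/(13 − 5) = 7.2, so P = 20.1 + 7.2Q.
Competitive equilibrium: 146.4 − 4.8Q = 20.1 + 7.2Q → Q* = 10.525, P* = 95.88.
At the ceiling P = 29.5, quantity supplied = (29.5 − 20.1)/7.2 = 1.3056.
Willingness to pay at Q' = 1.3056: 146.4 − 4.8·1.3056 = 140.1331.
ΔQ = 10.525 − 1.3056 = 9.2194; wedge = 140.1331 − 29.5 = 110.6331.
The triangle = ½ × 9.2194 × 110.6331 = 509.99.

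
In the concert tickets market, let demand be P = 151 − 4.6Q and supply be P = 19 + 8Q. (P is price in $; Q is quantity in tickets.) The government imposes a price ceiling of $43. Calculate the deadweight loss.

$352.13

Competitive equilibrium: 151 − 4.6Q = 19 + 8Q → Q* = 10.4762, P* = 102.8095.
At the ceiling P = 43, quantity supplied = (43 − 19)/8 = 3.
Willingness to pay at Q' = 3: 151 − 4.6·3 = 137.2.
ΔQ = 10.4762 − 3 = 7.4762; wedge = 137.2 − 43 = 94.2.
Welfare loss = ½ × 7.4762 × 94.2 = $352.13.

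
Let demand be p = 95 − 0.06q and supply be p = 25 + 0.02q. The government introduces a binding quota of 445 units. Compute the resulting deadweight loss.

Competitive equilibrium: 95 − 0.06q = 25 + 0.02q → q* = 875, p* = 42.5.
At q = 445: demand price = 95 − 0.06·445 = 68.3; supply price = 25 + 0.02·445 = 33.9.
Δq = 875 − 445 = 430; wedge = 68.3 − 33.9 = 34.4.
Welfare loss = ½ × 430 × 34.4 = 7396.

7396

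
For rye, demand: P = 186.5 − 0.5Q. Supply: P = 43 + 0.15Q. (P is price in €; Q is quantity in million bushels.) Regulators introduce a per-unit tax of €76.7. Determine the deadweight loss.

€4525.30 million

Competitive equilibrium: 186.5 − 0.5Q = 43 + 0.15Q → Q* = 220.7692, P* = 76.1154.
With the tax, the buyer price exceeds the seller price by 76.7: (186.5 − 0.5Q) − (43 + 0.15Q) = 76.7 → Q' = 102.7692.
ΔQ = 220.7692 − 102.7692 = 118; the wedge equals the tax, 76.7.
Welfare loss = ½ × 118 × 76.7 = €4525.30 million.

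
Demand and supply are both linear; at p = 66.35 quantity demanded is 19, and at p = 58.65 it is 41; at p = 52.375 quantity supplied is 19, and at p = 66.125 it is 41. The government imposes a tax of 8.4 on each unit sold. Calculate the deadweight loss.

Demand slope = (58.65 − 66.35)/(41 − 19) = −0.35, so p = 73 − 0.35q.
Supply slope = (66.125 − 52.375)/(41 − 19) = 0.625, so p = 40.5 + 0.625q.
Competitive equilibrium: 73 − 0.35q = 40.5 + 0.625q → q* = 33.3333, p* = 61.3333.
With the tax, the buyer price exceeds the seller price by 8.4: (73 − 0.35q) − (40.5 + 0.625q) = 8.4 → q' = 24.7179.
Δq = 33.3333 − 24.7179 = 8.6154; the wedge equals the tax, 8.4.
The triangle = ½ × 8.6154 × 8.4 = 36.18.

36.18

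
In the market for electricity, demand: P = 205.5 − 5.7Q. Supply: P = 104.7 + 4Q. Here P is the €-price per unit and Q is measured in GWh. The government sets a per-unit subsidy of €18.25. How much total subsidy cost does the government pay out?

Competitive equilibrium: 205.5 − 5.7Q = 104.7 + 4Q → Q* = 10.3918, P* = 146.267.
The subsidy lowers effective supply by 18.25: P = 86.45 + 4Q.
New quantity: 205.5 − 5.7Q = 86.45 + 4Q → Q' = 12.2732.
Total subsidy cost = 18.25 × 12.2732 = €223.99.

€223.99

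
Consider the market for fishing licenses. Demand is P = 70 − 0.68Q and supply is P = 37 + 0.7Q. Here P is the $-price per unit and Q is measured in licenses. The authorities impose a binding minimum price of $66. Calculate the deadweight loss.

$224.32

Competitive equilibrium: 70 − 0.68Q = 37 + 0.7Q → Q* = 23.913, P* = 53.7391.
At the floor P = 66, quantity demanded = (70 − 66)/0.68 = 5.8824.
Sellers' marginal cost at Q' = 5.8824: 37 + 0.7·5.8824 = 41.1177.
ΔQ = 23.913 − 5.8824 = 18.0306; wedge = 66 − 41.1177 = 24.8823.
DWL = ½ × 18.0306 × 24.8823 = $224.32.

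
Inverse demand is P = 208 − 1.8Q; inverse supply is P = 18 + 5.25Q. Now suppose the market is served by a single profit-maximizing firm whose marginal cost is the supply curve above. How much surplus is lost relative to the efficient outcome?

105.91

Competitive equilibrium: 208 − 1.8Q = 18 + 5.25Q → Q* = 26.9504, P* = 159.4894.
Marginal revenue: MR = 208 − 3.6Q. Set MR = MC: 208 − 3.6Q = 18 + 5.25Q → Q_m = 21.4689.
Price P_m = 208 − 1.8·21.4689 = 169.356; MC(Q_m) = 18 + 5.25·21.4689 = 130.7117.
Competitive Q* = 26.9504, so ΔQ = 5.4815; wedge = 169.356 − 130.7117 = 38.6443.
DWL = ½ × 5.4815 × 38.6443 = 105.91.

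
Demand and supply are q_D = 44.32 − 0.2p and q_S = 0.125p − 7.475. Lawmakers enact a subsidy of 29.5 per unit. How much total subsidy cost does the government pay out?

In inverse form: demand p = 221.6 − 5q, supply p = 59.8 + 8q.
Competitive equilibrium: 221.6 − 5q = 59.8 + 8q → q* = 12.4462, p* = 159.3692.
The subsidy lowers effective supply by 29.5: p = 30.3 + 8q.
New quantity: 221.6 − 5q = 30.3 + 8q → q' = 14.7154.
Total subsidy cost = 29.5 × 14.7154 = 434.10.

434.10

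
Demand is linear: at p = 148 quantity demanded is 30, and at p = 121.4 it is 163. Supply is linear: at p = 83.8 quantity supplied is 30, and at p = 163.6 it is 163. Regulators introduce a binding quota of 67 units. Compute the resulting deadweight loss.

Demand slope = (121.4 − 148)/(163 − 30) = −0.2, so p = 154 − 0.2q.
Supply slope = (163.6 − 83.8)/(163 − 30) = 0.6, so p = 65.8 + 0.6q.
Competitive equilibrium: 154 − 0.2q = 65.8 + 0.6q → q* = 110.25, p* = 131.95.
At q = 67: demand price = 154 − 0.2·67 = 140.6; supply price = 65.8 + 0.6·67 = 106.
Δq = 110.25 − 67 = 43.25; wedge = 140.6 − 106 = 34.6.
The triangle = ½ × 43.25 × 34.6 = 748.225.

748.225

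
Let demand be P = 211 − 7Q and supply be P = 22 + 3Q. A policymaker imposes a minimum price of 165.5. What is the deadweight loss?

768.80

Competitive equilibrium: 211 − 7Q = 22 + 3Q → Q* = 18.9, P* = 78.7.
At the floor P = 165.5, quantity demanded = (211 − 165.5)/7 = 6.5.
Sellers' marginal cost at Q' = 6.5: 22 + 3·6.5 = 41.5.
ΔQ = 18.9 − 6.5 = 12.4; wedge = 165.5 − 41.5 = 124.
Welfare loss = ½ × 12.4 × 124 = 768.80.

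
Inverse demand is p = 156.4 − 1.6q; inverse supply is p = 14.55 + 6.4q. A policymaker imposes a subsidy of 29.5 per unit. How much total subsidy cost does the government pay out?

631.85

Competitive equilibrium: 156.4 − 1.6q = 14.55 + 6.4q → q* = 17.7313, p* = 128.03.
The subsidy lowers effective supply by 29.5: p = 6.4q − 14.95.
New quantity: 156.4 − 1.6q = 6.4q − 14.95 → q' = 21.4188.
Total subsidy cost = 29.5 × 21.4188 = 631.85.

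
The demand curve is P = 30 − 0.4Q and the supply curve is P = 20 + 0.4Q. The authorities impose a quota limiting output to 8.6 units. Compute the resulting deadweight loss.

6.084

Competitive equilibrium: 30 − 0.4Q = 20 + 0.4Q → Q* = 12.5, P* = 25.
At Q = 8.6: demand price = 30 − 0.4·8.6 = 26.56; supply price = 20 + 0.4·8.6 = 23.44.
ΔQ = 12.5 − 8.6 = 3.9; wedge = 26.56 − 23.44 = 3.12.
Deadweight loss = ½ × 3.9 × 3.12 = 6.084.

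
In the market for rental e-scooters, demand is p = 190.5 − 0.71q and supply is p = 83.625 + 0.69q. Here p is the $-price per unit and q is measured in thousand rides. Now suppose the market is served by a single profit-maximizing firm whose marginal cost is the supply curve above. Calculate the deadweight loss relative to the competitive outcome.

Competitive equilibrium: 190.5 − 0.71q = 83.625 + 0.69q → q* = 76.3393, p* = 136.2991.
Marginal revenue: MR = 190.5 − 1.42q. Set MR = MC: 190.5 − 1.42q = 83.625 + 0.69q → q_m = 50.6517.
Price p_m = 190.5 − 0.71·50.6517 = 154.5373; MC(q_m) = 83.625 + 0.69·50.6517 = 118.5747.
Competitive q* = 76.3393, so Δq = 25.6876; wedge = 154.5373 − 118.5747 = 35.9626.
DWL = ½ × 25.6876 × 35.9626 = $461.90 thousand.

$461.90 thousand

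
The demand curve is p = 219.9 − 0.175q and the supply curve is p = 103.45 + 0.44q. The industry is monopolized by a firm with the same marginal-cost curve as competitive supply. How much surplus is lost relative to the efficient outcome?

Competitive equilibrium: 219.9 − 0.175q = 103.45 + 0.44q → q* = 189.3496, p* = 186.7638.
Marginal revenue: MR = 219.9 − 0.35q. Set MR = MC: 219.9 − 0.35q = 103.45 + 0.44q → q_m = 147.4051.
Price p_m = 219.9 − 0.175·147.4051 = 194.1041; MC(q_m) = 103.45 + 0.44·147.4051 = 168.3082.
Competitive q* = 189.3496, so Δq = 41.9445; wedge = 194.1041 − 168.3082 = 25.7959.
The triangle = ½ × 41.9445 × 25.7959 = 541.

541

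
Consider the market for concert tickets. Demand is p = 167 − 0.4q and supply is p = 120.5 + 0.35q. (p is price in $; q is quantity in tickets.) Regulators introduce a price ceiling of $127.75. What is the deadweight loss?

Competitive equilibrium: 167 − 0.4q = 120.5 + 0.35q → q* = 62, p* = 142.2.
At the ceiling p = 127.75, quantity supplied = (127.75 − 120.5)/0.35 = 20.7143.
Willingness to pay at q' = 20.7143: 167 − 0.4·20.7143 = 158.7143.
Δq = 62 − 20.7143 = 41.2857; wedge = 158.7143 − 127.75 = 30.9643.
Welfare loss = ½ × 41.2857 × 30.9643 = $639.19.

$639.19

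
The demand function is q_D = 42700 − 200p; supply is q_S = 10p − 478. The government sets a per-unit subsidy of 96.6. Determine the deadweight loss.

In inverse form: demand p = 213.5 − 0.005q, supply p = 47.8 + 0.1q.
Competitive equilibrium: 213.5 − 0.005q = 47.8 + 0.1q → q* = 1578.0952, p* = 205.6095.
The subsidy lowers effective supply by 96.6: p = 0.1q − 48.8.
New quantity: 213.5 − 0.005q = 0.1q − 48.8 → q' = 2498.0952.
Overproduction Δq = 2498.0952 − 1578.0952 = 920; wedge = subsidy = 96.6.
Welfare loss = ½ × 920 × 96.6 = 44436.

44436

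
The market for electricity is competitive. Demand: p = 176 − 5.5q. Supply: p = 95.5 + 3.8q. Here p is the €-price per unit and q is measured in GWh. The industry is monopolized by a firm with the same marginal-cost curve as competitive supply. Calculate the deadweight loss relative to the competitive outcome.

Competitive equilibrium: 176 − 5.5q = 95.5 + 3.8q → q* = 8.655914, p* = 128.392473.
Marginal revenue: MR = 176 − 11q. Set MR = MC: 176 − 11q = 95.5 + 3.8q → q_m = 5.439189.
Price p_m = 176 − 5.5·5.439189 = 146.084461; MC(q_m) = 95.5 + 3.8·5.439189 = 116.168918.
Competitive q* = 8.655914, so Δq = 3.216725; wedge = 146.084461 − 116.168918 = 29.915543.
Deadweight loss = ½ × 3.216725 × 29.915543 = €48.12.

€48.12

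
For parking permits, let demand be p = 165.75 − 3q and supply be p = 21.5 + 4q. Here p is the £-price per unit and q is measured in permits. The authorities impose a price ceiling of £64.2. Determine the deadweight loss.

Competitive equilibrium: 165.75 − 3q = 21.5 + 4q → q* = 20.60714, p* = 103.92857.
At the ceiling p = 64.2, quantity supplied = (64.2 − 21.5)/4 = 10.675.
Willingness to pay at q' = 10.675: 165.75 − 3·10.675 = 133.725.
Δq = 20.60714 − 10.675 = 9.93214; wedge = 133.725 − 64.2 = 69.525.
DWL = ½ × 9.93214 × 69.525 = £345.27.

£345.27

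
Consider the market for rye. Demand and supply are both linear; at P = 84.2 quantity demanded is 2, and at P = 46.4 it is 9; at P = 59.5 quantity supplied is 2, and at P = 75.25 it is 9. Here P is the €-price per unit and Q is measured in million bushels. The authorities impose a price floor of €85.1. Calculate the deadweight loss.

Demand slope = (46.4 − 84.2)/(9 − 2) = −5.4, so P = 95 − 5.4Q.
Supply slope = (75.25 − 59.5)/(9 − 2) = 2.25, so P = 55 + 2.25Q.
Competitive equilibrium: 95 − 5.4Q = 55 + 2.25Q → Q* = 5.2288, P* = 66.7647.
At the floor P = 85.1, quantity demanded = (95 − 85.1)/5.4 = 1.8333.
Sellers' marginal cost at Q' = 1.8333: 55 + 2.25·1.8333 = 59.1249.
ΔQ = 5.2288 − 1.8333 = 3.3955; wedge = 85.1 − 59.1249 = 25.9751.
DWL = ½ × 3.3955 × 25.9751 = €44.10 million.

€44.10 million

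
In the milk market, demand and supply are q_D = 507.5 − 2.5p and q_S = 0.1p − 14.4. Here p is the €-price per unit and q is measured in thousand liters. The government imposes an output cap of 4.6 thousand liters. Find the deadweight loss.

In inverse form: demand p = 203 − 0.4q, supply p = 144 + 10q.
Competitive equilibrium: 203 − 0.4q = 144 + 10q → q* = 5.6731, p* = 200.7308.
At q = 4.6: demand price = 203 − 0.4·4.6 = 201.16; supply price = 144 + 10·4.6 = 190.
Δq = 5.6731 − 4.6 = 1.0731; wedge = 201.16 − 190 = 11.16.
Welfare loss = ½ × 1.0731 × 11.16 = €5.99 thousand.

€5.99 thousand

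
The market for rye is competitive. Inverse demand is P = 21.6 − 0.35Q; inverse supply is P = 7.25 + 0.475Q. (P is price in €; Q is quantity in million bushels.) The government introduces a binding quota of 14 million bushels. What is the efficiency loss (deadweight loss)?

€4.75 million

Competitive equilibrium: 21.6 − 0.35Q = 7.25 + 0.475Q → Q* = 17.3939, P* = 15.5121.
At Q = 14: demand price = 21.6 − 0.35·14 = 16.7; supply price = 7.25 + 0.475·14 = 13.9.
ΔQ = 17.3939 − 14 = 3.3939; wedge = 16.7 − 13.9 = 2.8.
The triangle = ½ × 3.3939 × 2.8 = €4.75 million.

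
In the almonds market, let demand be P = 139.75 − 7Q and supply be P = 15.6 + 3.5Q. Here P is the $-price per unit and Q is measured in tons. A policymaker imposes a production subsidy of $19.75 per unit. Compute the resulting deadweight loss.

$18.57

Competitive equilibrium: 139.75 − 7Q = 15.6 + 3.5Q → Q* = 11.8238, P* = 56.9833.
The subsidy lowers effective supply by 19.75: P = 3.5Q − 4.15.
New quantity: 139.75 − 7Q = 3.5Q − 4.15 → Q' = 13.7048.
Overproduction ΔQ = 13.7048 − 11.8238 = 1.881; wedge = subsidy = 19.75.
The triangle = ½ × 1.881 × 19.75 = $18.57.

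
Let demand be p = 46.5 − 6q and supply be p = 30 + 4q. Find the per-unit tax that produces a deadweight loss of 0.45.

3

Competitive equilibrium: 46.5 − 6q = 30 + 4q → q* = 1.65, p* = 36.6.
A tax t gives Δq = t/10 and wedge t, so DWL = t²/20.
t²/20 = 0.45 → t² = 9 → t = 3.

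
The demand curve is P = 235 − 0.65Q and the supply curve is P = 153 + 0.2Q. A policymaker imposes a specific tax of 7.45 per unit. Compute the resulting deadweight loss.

Competitive equilibrium: 235 − 0.65Q = 153 + 0.2Q → Q* = 96.4706, P* = 172.2941.
With the tax, the buyer price exceeds the seller price by 7.45: (235 − 0.65Q) − (153 + 0.2Q) = 7.45 → Q' = 87.7059.
ΔQ = 96.4706 − 87.7059 = 8.7647; the wedge equals the tax, 7.45.
Welfare loss = ½ × 8.7647 × 7.45 = 32.65.

32.65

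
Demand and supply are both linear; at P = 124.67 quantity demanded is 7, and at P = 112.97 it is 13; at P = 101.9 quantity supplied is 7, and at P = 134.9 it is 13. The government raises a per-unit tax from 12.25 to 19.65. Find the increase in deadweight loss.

Demand slope = (112.97 − 124.67)/(13 − 7) = −1.95, so P = 138.32 − 1.95Q.
Supply slope = (134.9 − 101.9)/(13 − 7) = 5.5, so P = 63.4 + 5.5Q.
Competitive equilibrium: 138.32 − 1.95Q = 63.4 + 5.5Q → Q* = 10.0564, P* = 118.7101.
For a per-unit tax t: ΔQ = t/7.45, so DWL = ½·t·(t/7.45) = t²/14.9.
At t = 12.25: DWL = 10.071. At t = 19.65: DWL = 25.914.
Increase = 25.914 − 10.071 = 15.84.

15.84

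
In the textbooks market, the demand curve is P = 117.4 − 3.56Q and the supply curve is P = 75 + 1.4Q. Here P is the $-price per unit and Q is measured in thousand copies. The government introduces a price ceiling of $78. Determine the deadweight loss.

Competitive equilibrium: 117.4 − 3.56Q = 75 + 1.4Q → Q* = 8.5484, P* = 86.9677.
At the ceiling P = 78, quantity supplied = (78 − 75)/1.4 = 2.1429.
Willingness to pay at Q' = 2.1429: 117.4 − 3.56·2.1429 = 109.7713.
ΔQ = 8.5484 − 2.1429 = 6.4055; wedge = 109.7713 − 78 = 31.7713.
DWL = ½ × 6.4055 × 31.7713 = $101.76 thousand.

$101.76 thousand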